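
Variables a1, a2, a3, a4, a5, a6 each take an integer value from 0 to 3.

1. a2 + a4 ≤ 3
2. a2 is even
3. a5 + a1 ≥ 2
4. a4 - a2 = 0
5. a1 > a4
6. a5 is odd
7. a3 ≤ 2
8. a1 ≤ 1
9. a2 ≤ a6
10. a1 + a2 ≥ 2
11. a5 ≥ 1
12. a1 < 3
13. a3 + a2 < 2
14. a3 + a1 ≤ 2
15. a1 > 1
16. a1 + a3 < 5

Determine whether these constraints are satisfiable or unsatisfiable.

From constraint 15: a1 ≥ 2. From constraint 8: a1 ≤ 1. But 1 < 2, so no value of a1 works.

Unsatisfiable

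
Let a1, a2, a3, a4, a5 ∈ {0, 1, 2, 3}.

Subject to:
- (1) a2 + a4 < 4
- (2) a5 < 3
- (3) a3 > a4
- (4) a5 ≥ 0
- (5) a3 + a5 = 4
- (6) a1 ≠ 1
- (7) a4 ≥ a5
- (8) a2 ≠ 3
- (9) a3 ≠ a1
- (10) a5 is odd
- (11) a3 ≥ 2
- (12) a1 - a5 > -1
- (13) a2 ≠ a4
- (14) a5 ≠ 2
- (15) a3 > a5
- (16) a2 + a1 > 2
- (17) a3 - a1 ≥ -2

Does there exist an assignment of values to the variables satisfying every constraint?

Satisfiable

Setting (a1, a2, a3, a4, a5) = (2, 1, 3, 2, 1) satisfies everything: constraint 1: a2 + a4 = 3; constraint 5: a3 + a5 = 4; constraint 12: a1 - a5 = 1, and the others follow.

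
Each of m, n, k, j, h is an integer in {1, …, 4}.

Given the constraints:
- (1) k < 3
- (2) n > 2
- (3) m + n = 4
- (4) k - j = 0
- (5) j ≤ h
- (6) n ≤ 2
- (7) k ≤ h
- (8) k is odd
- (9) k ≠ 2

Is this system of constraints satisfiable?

Unsatisfiable

From constraint 2: n ≥ 3. From constraint 6: n ≤ 2. But 2 < 3, so no value of n works.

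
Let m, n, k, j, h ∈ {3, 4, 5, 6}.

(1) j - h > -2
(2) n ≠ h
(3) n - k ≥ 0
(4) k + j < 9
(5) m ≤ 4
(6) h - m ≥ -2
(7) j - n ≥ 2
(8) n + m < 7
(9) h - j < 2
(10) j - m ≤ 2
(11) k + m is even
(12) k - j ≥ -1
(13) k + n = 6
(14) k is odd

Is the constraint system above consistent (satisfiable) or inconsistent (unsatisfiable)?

Unsatisfiable

Constraints 3, 7, and 12 give j − n ≥ 2, n − k ≥ 0, k − j ≥ -1.
Adding all 3 inequalities: the left sides telescope to 0, and the right sides sum to 2 + 0 + (-1) = 1. So 0 ≥ 1, which is false.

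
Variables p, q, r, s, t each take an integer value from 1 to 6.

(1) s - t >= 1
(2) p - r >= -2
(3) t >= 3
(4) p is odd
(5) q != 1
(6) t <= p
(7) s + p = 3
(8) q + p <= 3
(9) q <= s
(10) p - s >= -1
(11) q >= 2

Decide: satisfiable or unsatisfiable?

Unsatisfiable

From constraints 9 and 11: s ≥ q ≥ 2. From constraints 3 and 6: p ≥ t ≥ 3. Hence s + p ≥ 5. But constraint 7 requires s + p = 3, and 3 < 5. Contradiction.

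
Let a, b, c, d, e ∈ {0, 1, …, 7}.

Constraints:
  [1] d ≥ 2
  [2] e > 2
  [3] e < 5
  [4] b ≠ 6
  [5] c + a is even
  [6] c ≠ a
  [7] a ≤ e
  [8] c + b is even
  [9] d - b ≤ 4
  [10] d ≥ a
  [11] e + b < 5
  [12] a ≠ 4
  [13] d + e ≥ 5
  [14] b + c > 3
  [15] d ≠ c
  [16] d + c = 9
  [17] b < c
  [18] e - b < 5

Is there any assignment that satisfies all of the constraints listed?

Try a = 0, b = 0, c = 6, d = 3, e = 3.
Check constraint 9: d - b = 3; constraint 11: e + b = 3. The remaining constraints are straightforward to verify.

Satisfiable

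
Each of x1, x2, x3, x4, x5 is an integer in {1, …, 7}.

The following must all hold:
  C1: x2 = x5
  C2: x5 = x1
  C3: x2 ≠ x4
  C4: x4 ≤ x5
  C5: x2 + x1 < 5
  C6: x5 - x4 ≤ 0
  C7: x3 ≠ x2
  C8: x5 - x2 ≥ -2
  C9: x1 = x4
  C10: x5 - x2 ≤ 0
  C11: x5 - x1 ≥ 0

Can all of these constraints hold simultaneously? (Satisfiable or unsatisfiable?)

From constraints 1, 2, and 9, x2 = x5 = x1 = x4, so x2 = x4. But constraint 3 says x2 ≠ x4. Contradiction.

Unsatisfiable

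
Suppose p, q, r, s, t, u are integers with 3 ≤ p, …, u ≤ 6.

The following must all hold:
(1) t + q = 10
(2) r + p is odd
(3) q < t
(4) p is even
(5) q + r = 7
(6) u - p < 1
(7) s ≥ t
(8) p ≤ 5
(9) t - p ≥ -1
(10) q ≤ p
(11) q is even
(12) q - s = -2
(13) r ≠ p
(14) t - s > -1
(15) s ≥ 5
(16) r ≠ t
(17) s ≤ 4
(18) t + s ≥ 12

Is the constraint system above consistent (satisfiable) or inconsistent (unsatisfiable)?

Unsatisfiable

From constraints 7 and 17: t ≤ s ≤ 4. From constraints 8 and 10: q ≤ p ≤ 5. Hence t + q ≤ 9. But constraint 1 requires t + q = 10, and 10 > 9. Contradiction.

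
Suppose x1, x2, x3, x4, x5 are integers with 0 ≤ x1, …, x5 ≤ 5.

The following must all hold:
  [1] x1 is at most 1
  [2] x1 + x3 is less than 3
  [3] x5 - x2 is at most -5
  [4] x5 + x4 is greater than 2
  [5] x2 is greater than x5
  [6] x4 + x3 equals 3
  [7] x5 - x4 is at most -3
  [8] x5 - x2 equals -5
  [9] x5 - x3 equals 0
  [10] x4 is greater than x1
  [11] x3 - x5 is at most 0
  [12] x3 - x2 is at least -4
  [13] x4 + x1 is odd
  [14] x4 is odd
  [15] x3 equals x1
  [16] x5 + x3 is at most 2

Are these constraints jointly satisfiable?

Constraints 3, 11, and 12 give x5 − x3 ≥ 0, x3 − x2 ≥ -4, x2 − x5 ≥ 5.
Adding all 3 inequalities: the left sides telescope to 0, and the right sides sum to 0 + (-4) + 5 = 1. So 0 ≥ 1, which is false.

Unsatisfiable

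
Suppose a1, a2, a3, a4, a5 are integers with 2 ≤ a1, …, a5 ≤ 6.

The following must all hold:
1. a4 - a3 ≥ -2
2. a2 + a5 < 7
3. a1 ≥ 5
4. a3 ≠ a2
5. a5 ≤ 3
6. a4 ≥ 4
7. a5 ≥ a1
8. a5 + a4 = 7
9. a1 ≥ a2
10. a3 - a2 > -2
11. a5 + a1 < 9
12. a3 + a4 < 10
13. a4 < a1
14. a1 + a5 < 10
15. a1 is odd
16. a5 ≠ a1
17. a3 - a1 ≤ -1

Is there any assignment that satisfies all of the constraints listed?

From constraints 3 and 7: a5 ≥ a1 ≥ 5. From constraint 6: a4 ≥ 4. Hence a5 + a4 ≥ 9. But constraint 8 requires a5 + a4 = 7, and 7 < 9. Contradiction.

Unsatisfiable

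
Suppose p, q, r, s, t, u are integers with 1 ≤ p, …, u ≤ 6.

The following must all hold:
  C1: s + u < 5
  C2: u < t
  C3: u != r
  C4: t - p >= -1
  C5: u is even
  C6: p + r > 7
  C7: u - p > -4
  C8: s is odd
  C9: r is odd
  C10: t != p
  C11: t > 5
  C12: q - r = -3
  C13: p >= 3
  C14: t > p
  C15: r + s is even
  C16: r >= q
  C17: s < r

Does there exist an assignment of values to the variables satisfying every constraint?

Try p = 5, q = 2, r = 5, s = 1, t = 6, u = 2.
Check constraint 1: s + u = 3; constraint 4: t - p = 1; constraint 6: p + r = 10. The remaining constraints are straightforward to verify.

Satisfiable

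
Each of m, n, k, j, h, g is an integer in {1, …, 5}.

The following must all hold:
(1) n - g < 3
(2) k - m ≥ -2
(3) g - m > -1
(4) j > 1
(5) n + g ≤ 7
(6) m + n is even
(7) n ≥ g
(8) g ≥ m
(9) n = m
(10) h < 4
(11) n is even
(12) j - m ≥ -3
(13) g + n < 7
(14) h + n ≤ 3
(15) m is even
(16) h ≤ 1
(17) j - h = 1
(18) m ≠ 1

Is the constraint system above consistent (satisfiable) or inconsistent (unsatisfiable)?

Satisfiable

Setting (m, n, k, j, h, g) = (2, 2, 2, 2, 1, 2) satisfies everything: constraint 1: n - g = 0; constraint 2: k - m = 0; constraint 3: g - m = 0, and the others follow.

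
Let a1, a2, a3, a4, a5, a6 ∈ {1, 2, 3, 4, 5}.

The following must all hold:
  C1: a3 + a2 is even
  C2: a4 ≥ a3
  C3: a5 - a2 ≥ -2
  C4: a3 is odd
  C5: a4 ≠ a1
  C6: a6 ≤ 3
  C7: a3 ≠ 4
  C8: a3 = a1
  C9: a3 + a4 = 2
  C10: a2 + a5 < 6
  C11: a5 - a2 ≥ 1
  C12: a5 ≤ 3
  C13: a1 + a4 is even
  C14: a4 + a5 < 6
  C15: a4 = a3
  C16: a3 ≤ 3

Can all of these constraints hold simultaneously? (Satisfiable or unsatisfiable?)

Unsatisfiable

From constraints 8 and 15, a4 = a3 = a1, so a4 = a1. But constraint 5 says a4 ≠ a1. Contradiction.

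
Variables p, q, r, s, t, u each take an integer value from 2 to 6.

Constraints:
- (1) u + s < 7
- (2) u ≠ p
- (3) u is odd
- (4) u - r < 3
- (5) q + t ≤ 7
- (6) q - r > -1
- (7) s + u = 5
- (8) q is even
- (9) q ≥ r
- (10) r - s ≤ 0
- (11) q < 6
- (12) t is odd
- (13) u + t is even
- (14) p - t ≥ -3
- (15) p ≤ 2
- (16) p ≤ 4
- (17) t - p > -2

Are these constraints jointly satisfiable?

Satisfiable

One satisfying assignment is p = 2, q = 4, r = 2, s = 2, t = 3, u = 3.
For the less obvious constraints — constraint 1: u + s = 5; constraint 4: u - r = 1; constraint 5: q + t = 7 — and the others hold by inspection.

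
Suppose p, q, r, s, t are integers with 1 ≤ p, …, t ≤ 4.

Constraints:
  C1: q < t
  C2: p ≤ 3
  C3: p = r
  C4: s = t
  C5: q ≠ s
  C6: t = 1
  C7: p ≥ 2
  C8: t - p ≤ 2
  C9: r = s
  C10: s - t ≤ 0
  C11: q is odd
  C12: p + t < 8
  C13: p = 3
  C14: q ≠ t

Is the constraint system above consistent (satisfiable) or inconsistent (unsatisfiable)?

Constraint 13 fixes p = 3 and constraint 6 fixes t = 1. Constraints 3, 4, and 9 give p = r = s = t, so p = t. But 3 ≠ 1 — contradiction.

Unsatisfiable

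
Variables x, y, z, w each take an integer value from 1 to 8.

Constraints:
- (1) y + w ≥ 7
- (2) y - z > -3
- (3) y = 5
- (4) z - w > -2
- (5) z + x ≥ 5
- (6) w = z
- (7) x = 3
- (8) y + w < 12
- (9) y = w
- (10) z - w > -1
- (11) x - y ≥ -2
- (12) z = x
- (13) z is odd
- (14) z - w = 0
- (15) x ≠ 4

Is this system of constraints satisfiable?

Constraint 3 fixes y = 5 and constraint 7 fixes x = 3. Constraints 6, 9, and 12 give y = w = z = x, so y = x. But 5 ≠ 3 — contradiction.

Unsatisfiable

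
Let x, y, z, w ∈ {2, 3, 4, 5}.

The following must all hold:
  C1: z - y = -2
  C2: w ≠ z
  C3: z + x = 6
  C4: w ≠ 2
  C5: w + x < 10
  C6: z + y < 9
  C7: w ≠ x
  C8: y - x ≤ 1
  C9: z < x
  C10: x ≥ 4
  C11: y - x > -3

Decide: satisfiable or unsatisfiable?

Setting (x, y, z, w) = (4, 4, 2, 3) satisfies everything: constraint 1: z - y = -2; constraint 3: z + x = 6, and the others follow.

Satisfiable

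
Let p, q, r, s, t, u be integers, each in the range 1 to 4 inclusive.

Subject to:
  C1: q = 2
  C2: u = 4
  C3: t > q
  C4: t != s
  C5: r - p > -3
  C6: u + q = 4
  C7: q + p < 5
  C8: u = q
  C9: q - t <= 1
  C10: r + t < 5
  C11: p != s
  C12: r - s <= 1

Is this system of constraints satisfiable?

Constraint 2 fixes u = 4 and constraint 1 fixes q = 2, but constraint 8 requires u = q. Since 4 ≠ 2, contradiction.

Unsatisfiable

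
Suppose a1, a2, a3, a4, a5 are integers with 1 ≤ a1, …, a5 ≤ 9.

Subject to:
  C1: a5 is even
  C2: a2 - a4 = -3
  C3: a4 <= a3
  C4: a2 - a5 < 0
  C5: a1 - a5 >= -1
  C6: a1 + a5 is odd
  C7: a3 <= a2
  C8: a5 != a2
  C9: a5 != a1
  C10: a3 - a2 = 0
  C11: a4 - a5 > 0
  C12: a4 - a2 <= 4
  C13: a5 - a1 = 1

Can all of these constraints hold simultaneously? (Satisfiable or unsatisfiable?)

Unsatisfiable

Constraints 3, 4, 7, and 11 give a5 < a4, a4 ≤ a3, a3 ≤ a2, a2 < a5. Chaining: a5 < a4 ≤ a3 ≤ a2 < a5, which forces a5 < a5 — impossible.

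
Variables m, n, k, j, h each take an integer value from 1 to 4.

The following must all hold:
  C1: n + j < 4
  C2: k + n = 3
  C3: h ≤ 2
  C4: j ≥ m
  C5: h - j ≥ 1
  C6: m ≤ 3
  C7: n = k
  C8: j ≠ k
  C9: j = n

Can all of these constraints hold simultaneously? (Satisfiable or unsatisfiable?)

Unsatisfiable

From constraints 7 and 9, j = n = k, so j = k. But constraint 8 says j ≠ k. Contradiction.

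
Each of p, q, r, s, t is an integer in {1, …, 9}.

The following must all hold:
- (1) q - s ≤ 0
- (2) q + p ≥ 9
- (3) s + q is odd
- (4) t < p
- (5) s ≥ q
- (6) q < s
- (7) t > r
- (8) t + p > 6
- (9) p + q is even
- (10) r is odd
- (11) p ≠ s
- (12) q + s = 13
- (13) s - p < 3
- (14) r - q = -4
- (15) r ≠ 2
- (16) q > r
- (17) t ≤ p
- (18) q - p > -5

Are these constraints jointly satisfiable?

Setting (p, q, r, s, t) = (7, 5, 1, 8, 2) satisfies everything: constraint 1: q - s = -3; constraint 2: q + p = 12, and the others follow.

Satisfiable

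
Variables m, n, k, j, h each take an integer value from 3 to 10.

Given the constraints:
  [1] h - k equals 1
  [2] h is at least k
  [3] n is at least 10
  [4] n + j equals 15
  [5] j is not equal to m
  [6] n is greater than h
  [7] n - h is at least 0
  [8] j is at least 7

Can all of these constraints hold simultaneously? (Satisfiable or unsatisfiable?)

From constraint 3: n ≥ 10. From constraint 8: j ≥ 7. Hence n + j ≥ 17. But constraint 4 requires n + j = 15, and 15 < 17. Contradiction.

Unsatisfiable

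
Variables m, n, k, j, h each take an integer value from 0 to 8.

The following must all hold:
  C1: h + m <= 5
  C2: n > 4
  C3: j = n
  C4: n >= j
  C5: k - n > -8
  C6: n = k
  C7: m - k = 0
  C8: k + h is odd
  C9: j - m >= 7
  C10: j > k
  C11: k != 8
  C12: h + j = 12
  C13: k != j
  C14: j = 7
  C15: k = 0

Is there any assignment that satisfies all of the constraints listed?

Constraint 14 fixes j = 7 and constraint 15 fixes k = 0. Constraints 3 and 6 give j = n = k, so j = k. But 7 ≠ 0 — contradiction.

Unsatisfiable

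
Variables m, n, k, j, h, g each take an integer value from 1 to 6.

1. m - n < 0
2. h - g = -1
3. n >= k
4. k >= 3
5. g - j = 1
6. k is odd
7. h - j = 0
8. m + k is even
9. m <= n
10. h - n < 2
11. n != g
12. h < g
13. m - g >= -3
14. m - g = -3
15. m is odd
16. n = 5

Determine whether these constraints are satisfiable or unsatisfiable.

Satisfiable

Try m = 3, n = 5, k = 5, j = 5, h = 5, g = 6.
Check constraint 1: m - n = -2; constraint 2: h - g = -1; constraint 5: g - j = 1. The remaining constraints are straightforward to verify.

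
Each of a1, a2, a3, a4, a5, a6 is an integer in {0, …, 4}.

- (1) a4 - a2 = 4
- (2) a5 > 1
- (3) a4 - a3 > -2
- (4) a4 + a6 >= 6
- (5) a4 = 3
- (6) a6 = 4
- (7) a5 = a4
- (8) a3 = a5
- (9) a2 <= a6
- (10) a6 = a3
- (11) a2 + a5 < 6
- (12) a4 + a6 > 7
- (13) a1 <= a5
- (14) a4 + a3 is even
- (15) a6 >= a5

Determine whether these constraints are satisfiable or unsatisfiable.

Constraint 6 fixes a6 = 4 and constraint 5 fixes a4 = 3. Constraints 7, 8, and 10 give a6 = a3 = a5 = a4, so a6 = a4. But 4 ≠ 3 — contradiction.

Unsatisfiable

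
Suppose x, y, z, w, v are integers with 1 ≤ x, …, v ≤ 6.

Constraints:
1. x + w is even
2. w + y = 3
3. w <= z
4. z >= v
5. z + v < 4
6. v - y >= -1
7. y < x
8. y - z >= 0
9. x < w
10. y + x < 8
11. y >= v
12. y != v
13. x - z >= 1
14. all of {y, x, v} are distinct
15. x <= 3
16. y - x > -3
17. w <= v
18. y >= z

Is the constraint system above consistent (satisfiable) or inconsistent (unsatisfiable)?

Constraints 4, 7, 8, 9, and 17 give z ≤ y, y < x, x < w, w ≤ v, v ≤ z. Chaining: z ≤ y < x < w ≤ v ≤ z, which forces z < z — impossible.

Unsatisfiable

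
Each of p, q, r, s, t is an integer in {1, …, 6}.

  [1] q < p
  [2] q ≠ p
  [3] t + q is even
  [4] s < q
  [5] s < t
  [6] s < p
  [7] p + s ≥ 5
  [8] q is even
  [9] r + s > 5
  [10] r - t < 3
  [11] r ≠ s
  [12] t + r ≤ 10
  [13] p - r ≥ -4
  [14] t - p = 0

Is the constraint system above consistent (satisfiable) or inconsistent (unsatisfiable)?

Satisfiable

Setting (p, q, r, s, t) = (4, 2, 5, 1, 4) satisfies everything: constraint 7: p + s = 5; constraint 9: r + s = 6, and the others follow.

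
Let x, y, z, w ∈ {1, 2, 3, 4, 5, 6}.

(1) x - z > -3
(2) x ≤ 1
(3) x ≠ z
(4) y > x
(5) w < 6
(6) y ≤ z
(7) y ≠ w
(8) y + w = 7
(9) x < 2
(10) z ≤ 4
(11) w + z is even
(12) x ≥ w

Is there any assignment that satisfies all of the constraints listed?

Unsatisfiable

From constraints 6 and 10: y ≤ z ≤ 4. From constraints 2 and 12: w ≤ x ≤ 1. Hence y + w ≤ 5. But constraint 8 requires y + w = 7, and 7 > 5. Contradiction.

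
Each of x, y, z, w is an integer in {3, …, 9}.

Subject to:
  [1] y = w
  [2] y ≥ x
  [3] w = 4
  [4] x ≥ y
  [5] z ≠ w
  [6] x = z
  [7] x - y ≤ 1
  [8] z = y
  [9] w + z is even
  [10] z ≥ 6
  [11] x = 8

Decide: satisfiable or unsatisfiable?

Unsatisfiable

Constraint 11 fixes x = 8 and constraint 3 fixes w = 4. Constraints 1, 6, and 8 give x = z = y = w, so x = w. But 8 ≠ 4 — contradiction.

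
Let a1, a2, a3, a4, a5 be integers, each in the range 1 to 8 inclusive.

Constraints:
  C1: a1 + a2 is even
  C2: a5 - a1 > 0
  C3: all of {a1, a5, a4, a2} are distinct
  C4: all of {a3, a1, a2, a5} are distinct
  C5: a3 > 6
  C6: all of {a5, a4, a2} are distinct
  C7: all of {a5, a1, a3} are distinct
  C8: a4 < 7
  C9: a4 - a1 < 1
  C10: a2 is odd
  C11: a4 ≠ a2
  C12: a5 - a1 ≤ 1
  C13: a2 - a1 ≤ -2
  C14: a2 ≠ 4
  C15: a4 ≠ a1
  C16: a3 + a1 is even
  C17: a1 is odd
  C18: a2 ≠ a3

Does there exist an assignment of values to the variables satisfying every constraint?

Satisfiable

Try a1 = 3, a2 = 1, a3 = 7, a4 = 2, a5 = 4.
Check constraint 2: a5 - a1 = 1; constraint 9: a4 - a1 = -1. The remaining constraints are straightforward to verify.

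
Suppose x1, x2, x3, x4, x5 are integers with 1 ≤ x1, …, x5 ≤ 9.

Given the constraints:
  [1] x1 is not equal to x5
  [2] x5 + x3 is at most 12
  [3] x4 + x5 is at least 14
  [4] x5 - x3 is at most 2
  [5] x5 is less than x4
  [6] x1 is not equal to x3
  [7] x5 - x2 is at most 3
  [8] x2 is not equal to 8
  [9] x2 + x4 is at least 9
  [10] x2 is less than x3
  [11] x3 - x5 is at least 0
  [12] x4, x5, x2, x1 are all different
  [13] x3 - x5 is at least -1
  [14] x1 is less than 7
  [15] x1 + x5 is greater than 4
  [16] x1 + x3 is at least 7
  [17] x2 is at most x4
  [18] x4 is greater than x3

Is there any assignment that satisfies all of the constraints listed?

Satisfiable

Take x1 = 2, x2 = 3, x3 = 6, x4 = 9, x5 = 5. Then constraint 2: x5 + x3 = 11; constraint 3: x4 + x5 = 14; constraint 4: x5 - x3 = -1, and every other listed constraint is also met.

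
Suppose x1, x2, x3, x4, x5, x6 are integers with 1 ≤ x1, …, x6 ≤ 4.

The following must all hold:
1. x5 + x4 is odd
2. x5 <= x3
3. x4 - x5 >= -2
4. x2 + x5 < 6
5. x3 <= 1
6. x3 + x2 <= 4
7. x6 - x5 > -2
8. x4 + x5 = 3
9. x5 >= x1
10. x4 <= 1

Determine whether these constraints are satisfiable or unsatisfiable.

From constraint 10: x4 ≤ 1. From constraints 2 and 5: x5 ≤ x3 ≤ 1. Hence x4 + x5 ≤ 2. But constraint 8 requires x4 + x5 = 3, and 3 > 2. Contradiction.

Unsatisfiable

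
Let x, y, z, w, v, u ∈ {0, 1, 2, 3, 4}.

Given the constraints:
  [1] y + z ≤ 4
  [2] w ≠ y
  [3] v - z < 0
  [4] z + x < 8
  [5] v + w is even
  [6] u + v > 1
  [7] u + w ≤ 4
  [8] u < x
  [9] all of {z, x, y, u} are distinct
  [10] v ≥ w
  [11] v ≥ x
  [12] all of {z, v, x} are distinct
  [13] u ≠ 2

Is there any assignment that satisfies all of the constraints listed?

Satisfiable

Take x = 2, y = 0, z = 4, w = 3, v = 3, u = 1. Then constraint 1: y + z = 4; constraint 3: v - z = -1; constraint 4: z + x = 6, and every other listed constraint is also met.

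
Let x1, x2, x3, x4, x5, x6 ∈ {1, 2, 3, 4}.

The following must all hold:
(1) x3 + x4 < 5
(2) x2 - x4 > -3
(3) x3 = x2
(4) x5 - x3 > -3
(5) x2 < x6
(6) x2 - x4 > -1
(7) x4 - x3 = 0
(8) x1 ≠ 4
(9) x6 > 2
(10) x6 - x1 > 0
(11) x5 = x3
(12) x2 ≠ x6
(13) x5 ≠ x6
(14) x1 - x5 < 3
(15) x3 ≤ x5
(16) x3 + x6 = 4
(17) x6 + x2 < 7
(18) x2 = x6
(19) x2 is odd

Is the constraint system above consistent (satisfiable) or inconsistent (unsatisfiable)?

From constraints 3, 11, and 18, x5 = x3 = x2 = x6, so x5 = x6. But constraint 13 says x5 ≠ x6. Contradiction.

Unsatisfiable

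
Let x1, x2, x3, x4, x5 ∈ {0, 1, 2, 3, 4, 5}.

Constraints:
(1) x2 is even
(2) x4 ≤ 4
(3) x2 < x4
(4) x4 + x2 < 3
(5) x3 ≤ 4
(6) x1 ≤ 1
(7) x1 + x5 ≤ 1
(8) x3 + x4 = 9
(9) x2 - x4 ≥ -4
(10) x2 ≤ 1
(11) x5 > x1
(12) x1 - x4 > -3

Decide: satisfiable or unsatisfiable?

Unsatisfiable

From constraint 5: x3 ≤ 4. From constraint 2: x4 ≤ 4. Hence x3 + x4 ≤ 8. But constraint 8 requires x3 + x4 = 9, and 9 > 8. Contradiction.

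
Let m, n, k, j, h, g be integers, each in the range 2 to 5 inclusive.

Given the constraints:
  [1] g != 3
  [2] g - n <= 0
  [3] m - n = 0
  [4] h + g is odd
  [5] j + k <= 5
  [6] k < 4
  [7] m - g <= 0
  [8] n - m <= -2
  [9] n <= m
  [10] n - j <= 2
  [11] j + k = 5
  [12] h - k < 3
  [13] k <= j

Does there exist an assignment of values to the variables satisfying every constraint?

Constraints 2, 7, and 8 give n − g ≥ 0, g − m ≥ 0, m − n ≥ 2.
Adding all 3 inequalities: the left sides telescope to 0, and the right sides sum to 0 + 0 + 2 = 2. So 0 ≥ 2, which is false.

Unsatisfiable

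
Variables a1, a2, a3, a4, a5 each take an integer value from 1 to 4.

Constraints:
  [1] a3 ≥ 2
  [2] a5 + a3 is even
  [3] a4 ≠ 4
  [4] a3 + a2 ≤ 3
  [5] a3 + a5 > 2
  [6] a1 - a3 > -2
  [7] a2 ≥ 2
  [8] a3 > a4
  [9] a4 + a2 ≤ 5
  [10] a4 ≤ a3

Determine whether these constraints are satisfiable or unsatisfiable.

From constraint 1: a3 ≥ 2. From constraint 7: a2 ≥ 2. Hence a3 + a2 ≥ 4. But constraint 4 requires a3 + a2 ≤ 3, and 3 < 4. Contradiction.

Unsatisfiable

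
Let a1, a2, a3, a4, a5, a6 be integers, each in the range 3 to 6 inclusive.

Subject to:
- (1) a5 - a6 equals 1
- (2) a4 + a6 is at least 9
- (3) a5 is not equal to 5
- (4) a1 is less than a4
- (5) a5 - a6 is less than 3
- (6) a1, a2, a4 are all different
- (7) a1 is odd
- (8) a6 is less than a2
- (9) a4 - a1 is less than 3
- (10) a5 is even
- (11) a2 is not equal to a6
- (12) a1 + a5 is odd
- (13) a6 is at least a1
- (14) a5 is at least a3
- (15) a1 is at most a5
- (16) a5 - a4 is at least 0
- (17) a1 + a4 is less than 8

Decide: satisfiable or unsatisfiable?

One satisfying assignment is a1 = 3, a2 = 6, a3 = 6, a4 = 4, a5 = 6, a6 = 5.
For the less obvious constraints — constraint 1: a5 - a6 = 1; constraint 2: a4 + a6 = 9 — and the others hold by inspection.

Satisfiable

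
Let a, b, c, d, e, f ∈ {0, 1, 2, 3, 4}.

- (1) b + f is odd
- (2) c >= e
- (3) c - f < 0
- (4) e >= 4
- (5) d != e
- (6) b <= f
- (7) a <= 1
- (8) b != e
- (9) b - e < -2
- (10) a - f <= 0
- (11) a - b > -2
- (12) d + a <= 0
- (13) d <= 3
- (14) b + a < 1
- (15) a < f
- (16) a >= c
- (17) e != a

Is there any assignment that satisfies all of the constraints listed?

Unsatisfiable

From constraints 2 and 4: c ≥ e and e ≥ 4, so c ≥ 4. From constraints 7 and 16: c ≤ a and a ≤ 1, so c ≤ 1. But 1 < 4, so no value of c works.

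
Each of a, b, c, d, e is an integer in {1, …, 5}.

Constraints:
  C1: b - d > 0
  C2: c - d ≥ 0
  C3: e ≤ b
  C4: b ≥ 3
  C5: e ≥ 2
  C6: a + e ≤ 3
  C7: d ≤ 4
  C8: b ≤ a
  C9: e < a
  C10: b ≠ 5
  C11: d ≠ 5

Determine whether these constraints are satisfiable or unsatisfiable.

Unsatisfiable

From constraints 4 and 8: a ≥ b ≥ 3. From constraint 5: e ≥ 2. Hence a + e ≥ 5. But constraint 6 requires a + e ≤ 3, and 3 < 5. Contradiction.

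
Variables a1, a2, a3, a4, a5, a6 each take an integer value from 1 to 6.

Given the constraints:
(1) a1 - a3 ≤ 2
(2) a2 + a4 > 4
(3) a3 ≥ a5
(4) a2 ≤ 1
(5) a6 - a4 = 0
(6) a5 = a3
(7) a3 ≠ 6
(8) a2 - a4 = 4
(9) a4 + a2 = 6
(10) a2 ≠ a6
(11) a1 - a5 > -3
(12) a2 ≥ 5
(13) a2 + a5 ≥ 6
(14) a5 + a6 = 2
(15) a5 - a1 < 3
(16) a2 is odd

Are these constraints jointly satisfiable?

From constraint 12: a2 ≥ 5. From constraint 4: a2 ≤ 1. But 1 < 5, so no value of a2 works.

Unsatisfiable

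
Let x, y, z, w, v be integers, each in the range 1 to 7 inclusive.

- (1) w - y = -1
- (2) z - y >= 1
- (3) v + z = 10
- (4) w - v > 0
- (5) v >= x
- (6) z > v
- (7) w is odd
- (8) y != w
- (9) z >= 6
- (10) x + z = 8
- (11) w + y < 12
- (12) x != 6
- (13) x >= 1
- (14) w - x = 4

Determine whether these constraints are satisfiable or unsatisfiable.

Satisfiable

Setting (x, y, z, w, v) = (1, 6, 7, 5, 3) satisfies everything: constraint 1: w - y = -1; constraint 2: z - y = 1, and the others follow.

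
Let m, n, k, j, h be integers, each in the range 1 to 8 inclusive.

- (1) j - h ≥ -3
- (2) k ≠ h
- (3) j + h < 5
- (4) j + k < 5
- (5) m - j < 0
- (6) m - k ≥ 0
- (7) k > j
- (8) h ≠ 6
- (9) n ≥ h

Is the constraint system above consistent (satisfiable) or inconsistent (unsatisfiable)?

Constraints 5, 6, and 7 give j < k, k ≤ m, m < j. Chaining: j < k ≤ m < j, which forces j < j — impossible.

Unsatisfiable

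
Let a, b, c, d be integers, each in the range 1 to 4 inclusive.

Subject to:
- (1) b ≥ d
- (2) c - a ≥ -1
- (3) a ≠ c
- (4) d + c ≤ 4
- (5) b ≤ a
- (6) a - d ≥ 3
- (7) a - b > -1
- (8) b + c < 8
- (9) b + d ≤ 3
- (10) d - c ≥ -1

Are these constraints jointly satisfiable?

Unsatisfiable

Constraints 2, 6, and 10 give d − c ≥ -1, c − a ≥ -1, a − d ≥ 3.
Adding all 3 inequalities: the left sides telescope to 0, and the right sides sum to (-1) + (-1) + 3 = 1. So 0 ≥ 1, which is false.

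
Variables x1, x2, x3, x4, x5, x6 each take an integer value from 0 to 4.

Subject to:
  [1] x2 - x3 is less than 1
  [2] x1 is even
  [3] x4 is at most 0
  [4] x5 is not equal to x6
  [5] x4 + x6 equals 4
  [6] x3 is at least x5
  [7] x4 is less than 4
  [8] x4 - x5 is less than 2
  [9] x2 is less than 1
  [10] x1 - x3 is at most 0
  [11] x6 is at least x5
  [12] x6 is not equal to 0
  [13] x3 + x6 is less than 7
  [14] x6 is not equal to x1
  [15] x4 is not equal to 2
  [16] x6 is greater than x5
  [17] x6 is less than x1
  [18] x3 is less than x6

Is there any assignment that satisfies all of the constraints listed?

Constraints 10, 17, and 18 give x1 ≤ x3, x3 < x6, x6 < x1. Chaining: x1 ≤ x3 < x6 < x1, which forces x1 < x1 — impossible.

Unsatisfiable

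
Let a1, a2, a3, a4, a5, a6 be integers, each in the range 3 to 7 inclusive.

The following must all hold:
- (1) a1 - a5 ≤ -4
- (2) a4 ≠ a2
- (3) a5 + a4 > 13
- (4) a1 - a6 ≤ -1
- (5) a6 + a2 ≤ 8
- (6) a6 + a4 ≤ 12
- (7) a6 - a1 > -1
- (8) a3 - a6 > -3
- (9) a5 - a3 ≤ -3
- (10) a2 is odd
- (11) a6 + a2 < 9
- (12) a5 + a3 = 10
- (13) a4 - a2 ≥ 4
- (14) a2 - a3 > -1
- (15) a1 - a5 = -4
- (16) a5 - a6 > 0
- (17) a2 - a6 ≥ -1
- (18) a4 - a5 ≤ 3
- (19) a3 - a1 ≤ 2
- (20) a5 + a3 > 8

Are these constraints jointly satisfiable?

Constraints 4, 9, 13, 17, 18, and 19 give a2 − a6 ≥ -1, a6 − a1 ≥ 1, a1 − a3 ≥ -2, a3 − a5 ≥ 3, a5 − a4 ≥ -3, a4 − a2 ≥ 4.
Adding all 6 inequalities: the left sides telescope to 0, and the right sides sum to (-1) + 1 + (-2) + 3 + (-3) + 4 = 2. So 0 ≥ 2, which is false.

Unsatisfiable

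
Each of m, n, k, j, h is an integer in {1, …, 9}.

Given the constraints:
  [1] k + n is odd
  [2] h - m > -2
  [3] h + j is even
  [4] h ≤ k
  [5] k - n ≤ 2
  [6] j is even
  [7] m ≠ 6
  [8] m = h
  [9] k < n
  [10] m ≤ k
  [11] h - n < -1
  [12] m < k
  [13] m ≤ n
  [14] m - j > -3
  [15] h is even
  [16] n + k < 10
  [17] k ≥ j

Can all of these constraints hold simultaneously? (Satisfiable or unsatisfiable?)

Satisfiable

One satisfying assignment is m = 2, n = 5, k = 4, j = 4, h = 2.
For the less obvious constraints — constraint 2: h - m = 0; constraint 5: k - n = -1; constraint 11: h - n = -3 — and the others hold by inspection.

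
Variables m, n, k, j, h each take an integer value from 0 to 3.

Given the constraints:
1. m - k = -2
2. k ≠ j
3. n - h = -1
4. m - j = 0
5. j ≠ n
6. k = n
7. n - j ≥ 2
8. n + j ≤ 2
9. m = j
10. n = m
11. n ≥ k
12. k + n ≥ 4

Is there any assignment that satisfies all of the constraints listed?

From constraints 6, 9, and 10, k = n = m = j, so k = j. But constraint 2 says k ≠ j. Contradiction.

Unsatisfiable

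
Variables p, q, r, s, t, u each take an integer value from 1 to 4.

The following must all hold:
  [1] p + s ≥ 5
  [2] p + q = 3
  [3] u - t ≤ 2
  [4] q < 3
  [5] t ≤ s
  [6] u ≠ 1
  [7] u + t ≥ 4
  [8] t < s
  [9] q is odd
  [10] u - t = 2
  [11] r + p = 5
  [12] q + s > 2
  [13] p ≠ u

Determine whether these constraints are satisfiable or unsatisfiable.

Satisfiable

Take p = 2, q = 1, r = 3, s = 3, t = 1, u = 3. Then constraint 1: p + s = 5; constraint 2: p + q = 3, and every other listed constraint is also met.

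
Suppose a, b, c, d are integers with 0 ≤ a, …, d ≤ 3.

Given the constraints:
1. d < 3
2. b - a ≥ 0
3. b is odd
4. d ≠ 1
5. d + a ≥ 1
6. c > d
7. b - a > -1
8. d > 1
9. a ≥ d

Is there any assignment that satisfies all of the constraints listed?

Setting (a, b, c, d) = (2, 3, 3, 2) satisfies everything: constraint 2: b - a = 1; constraint 5: d + a = 4, and the others follow.

Satisfiable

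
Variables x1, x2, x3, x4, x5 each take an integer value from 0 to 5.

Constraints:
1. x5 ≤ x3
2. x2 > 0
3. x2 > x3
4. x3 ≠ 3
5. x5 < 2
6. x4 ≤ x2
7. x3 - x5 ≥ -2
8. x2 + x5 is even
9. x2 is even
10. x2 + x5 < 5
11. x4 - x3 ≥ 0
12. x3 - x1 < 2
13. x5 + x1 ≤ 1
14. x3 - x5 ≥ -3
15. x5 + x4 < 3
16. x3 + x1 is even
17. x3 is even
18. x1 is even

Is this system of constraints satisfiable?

Take x1 = 0, x2 = 4, x3 = 0, x4 = 0, x5 = 0. Then constraint 7: x3 - x5 = 0; constraint 10: x2 + x5 = 4, and every other listed constraint is also met.

Satisfiable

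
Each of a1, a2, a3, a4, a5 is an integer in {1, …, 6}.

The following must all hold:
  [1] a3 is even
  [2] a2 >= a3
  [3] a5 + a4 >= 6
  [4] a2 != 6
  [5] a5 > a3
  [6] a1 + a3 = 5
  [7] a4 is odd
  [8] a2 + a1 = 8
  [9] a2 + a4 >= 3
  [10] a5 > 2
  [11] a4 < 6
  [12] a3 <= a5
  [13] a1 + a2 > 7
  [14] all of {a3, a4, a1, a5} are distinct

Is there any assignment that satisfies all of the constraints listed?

Setting (a1, a2, a3, a4, a5) = (3, 5, 2, 1, 6) satisfies everything: constraint 3: a5 + a4 = 7; constraint 6: a1 + a3 = 5, and the others follow.

Satisfiable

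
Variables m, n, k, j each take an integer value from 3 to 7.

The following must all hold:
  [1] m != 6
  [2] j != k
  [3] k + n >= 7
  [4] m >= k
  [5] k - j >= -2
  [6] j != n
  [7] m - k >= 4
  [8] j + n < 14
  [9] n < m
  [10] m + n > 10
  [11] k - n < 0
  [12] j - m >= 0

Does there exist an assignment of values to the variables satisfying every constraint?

Constraints 5, 7, and 12 give k − j ≥ -2, j − m ≥ 0, m − k ≥ 4.
Adding all 3 inequalities: the left sides telescope to 0, and the right sides sum to (-2) + 0 + 4 = 2. So 0 ≥ 2, which is false.

Unsatisfiable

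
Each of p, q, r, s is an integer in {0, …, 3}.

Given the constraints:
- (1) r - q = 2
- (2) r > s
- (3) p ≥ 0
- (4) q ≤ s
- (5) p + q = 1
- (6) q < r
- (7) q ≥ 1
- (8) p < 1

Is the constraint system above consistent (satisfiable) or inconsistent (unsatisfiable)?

One satisfying assignment is p = 0, q = 1, r = 3, s = 1.
For the less obvious constraints — constraint 1: r - q = 2; constraint 2: r = 3, s = 1; constraint 5: p + q = 1 — and the others hold by inspection.

Satisfiable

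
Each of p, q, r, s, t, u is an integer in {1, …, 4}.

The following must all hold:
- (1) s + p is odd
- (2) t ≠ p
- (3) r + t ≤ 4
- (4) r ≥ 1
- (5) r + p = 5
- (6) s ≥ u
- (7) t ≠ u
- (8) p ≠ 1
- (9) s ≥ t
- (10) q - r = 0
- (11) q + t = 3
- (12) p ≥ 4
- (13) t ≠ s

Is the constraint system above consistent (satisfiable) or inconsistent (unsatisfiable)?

Satisfiable

One satisfying assignment is p = 4, q = 1, r = 1, s = 3, t = 2, u = 3.
For the less obvious constraints — constraint 3: r + t = 3; constraint 5: r + p = 5; constraint 10: q - r = 0 — and the others hold by inspection.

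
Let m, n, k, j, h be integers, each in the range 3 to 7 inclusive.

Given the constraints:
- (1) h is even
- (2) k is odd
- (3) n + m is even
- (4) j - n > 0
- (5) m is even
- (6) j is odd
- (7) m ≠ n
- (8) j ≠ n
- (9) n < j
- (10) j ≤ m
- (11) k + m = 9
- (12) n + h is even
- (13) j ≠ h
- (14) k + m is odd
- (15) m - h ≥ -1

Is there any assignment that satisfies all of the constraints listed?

Satisfiable

The assignment m = 6, n = 4, k = 3, j = 5, h = 6 works:
  constraint 4 holds since j - n = 1.
  constraint 11 holds since k + m = 9.
The rest check out directly.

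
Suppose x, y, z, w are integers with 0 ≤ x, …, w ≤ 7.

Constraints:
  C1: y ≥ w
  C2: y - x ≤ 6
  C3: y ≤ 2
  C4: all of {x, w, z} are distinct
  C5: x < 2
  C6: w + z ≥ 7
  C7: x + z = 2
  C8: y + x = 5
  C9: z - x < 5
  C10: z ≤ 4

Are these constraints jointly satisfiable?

From constraints 1 and 3: w ≤ y ≤ 2. From constraint 10: z ≤ 4. Hence w + z ≤ 6. But constraint 6 requires w + z ≥ 7, and 7 > 6. Contradiction.

Unsatisfiable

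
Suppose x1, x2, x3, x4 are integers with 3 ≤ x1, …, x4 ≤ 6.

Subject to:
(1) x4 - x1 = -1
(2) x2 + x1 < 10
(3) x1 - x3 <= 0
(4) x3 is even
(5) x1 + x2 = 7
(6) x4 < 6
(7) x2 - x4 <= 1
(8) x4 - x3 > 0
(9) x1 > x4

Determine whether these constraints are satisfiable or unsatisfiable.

Constraints 3, 8, and 9 give x1 ≤ x3, x3 < x4, x4 < x1. Chaining: x1 ≤ x3 < x4 < x1, which forces x1 < x1 — impossible.

Unsatisfiable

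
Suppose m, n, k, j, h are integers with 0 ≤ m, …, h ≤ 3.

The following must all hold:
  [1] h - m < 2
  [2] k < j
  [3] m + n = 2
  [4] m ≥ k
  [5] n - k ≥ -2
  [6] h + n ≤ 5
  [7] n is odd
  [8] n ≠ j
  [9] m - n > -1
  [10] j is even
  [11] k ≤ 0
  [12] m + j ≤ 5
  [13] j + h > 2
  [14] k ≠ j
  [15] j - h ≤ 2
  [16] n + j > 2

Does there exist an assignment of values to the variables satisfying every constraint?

One satisfying assignment is m = 1, n = 1, k = 0, j = 2, h = 1.
For the less obvious constraints — constraint 1: h - m = 0; constraint 3: m + n = 2; constraint 5: n - k = 1 — and the others hold by inspection.

Satisfiable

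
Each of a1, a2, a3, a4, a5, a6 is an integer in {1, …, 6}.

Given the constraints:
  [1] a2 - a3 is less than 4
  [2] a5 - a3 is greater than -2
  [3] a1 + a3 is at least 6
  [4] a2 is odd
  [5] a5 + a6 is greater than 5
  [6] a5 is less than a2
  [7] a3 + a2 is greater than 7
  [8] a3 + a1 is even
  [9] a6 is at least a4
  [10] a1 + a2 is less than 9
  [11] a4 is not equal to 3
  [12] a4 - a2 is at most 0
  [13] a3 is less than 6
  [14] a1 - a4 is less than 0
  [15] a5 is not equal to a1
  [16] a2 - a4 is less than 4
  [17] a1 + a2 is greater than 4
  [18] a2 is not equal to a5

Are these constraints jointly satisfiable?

Satisfiable

Try a1 = 2, a2 = 5, a3 = 4, a4 = 4, a5 = 3, a6 = 4.
Check constraint 1: a2 - a3 = 1; constraint 2: a5 - a3 = -1. The remaining constraints are straightforward to verify.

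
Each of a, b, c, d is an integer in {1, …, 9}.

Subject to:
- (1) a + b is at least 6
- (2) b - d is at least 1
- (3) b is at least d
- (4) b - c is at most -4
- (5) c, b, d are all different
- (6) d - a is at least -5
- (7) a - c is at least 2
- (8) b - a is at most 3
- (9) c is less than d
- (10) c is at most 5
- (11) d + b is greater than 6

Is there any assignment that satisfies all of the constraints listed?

Unsatisfiable

Constraints 2, 4, 6, and 7 give a − c ≥ 2, c − b ≥ 4, b − d ≥ 1, d − a ≥ -5.
Adding all 4 inequalities: the left sides telescope to 0, and the right sides sum to 2 + 4 + 1 + (-5) = 2. So 0 ≥ 2, which is false.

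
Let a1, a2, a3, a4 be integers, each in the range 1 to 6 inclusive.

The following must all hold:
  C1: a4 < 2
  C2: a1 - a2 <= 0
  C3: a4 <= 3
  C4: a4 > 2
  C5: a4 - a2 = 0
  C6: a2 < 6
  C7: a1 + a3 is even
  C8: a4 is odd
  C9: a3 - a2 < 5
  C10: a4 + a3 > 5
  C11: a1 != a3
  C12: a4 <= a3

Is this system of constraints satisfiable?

From constraint 4: a4 ≥ 3. From constraint 1: a4 ≤ 1. But 1 < 3, so no value of a4 works.

Unsatisfiable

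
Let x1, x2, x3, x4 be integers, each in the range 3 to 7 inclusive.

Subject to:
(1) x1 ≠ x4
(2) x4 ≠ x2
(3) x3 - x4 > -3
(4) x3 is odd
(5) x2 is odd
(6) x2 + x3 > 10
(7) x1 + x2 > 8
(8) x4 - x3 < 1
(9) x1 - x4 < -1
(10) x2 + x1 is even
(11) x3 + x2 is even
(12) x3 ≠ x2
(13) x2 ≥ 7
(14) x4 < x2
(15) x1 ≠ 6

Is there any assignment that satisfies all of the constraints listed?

Satisfiable

Try x1 = 3, x2 = 7, x3 = 5, x4 = 5.
Check constraint 3: x3 - x4 = 0; constraint 6: x2 + x3 = 12. The remaining constraints are straightforward to verify.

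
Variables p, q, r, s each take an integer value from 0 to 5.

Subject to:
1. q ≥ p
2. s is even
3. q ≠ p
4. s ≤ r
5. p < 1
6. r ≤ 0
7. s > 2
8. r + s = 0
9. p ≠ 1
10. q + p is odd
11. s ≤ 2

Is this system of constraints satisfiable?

Unsatisfiable

From constraint 7: s ≥ 3. From constraints 4 and 6: s ≤ r and r ≤ 0, so s ≤ 0. But 0 < 3, so no value of s works.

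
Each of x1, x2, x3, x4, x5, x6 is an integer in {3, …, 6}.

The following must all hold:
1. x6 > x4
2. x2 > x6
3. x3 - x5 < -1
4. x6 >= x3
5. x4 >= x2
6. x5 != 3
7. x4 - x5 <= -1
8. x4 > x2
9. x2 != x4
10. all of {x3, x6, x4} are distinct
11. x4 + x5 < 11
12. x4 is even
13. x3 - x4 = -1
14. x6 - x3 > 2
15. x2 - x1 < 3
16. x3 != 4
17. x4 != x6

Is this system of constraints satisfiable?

Unsatisfiable

Constraints 1, 2, and 8 give x4 < x6, x6 < x2, x2 < x4. Chaining: x4 < x6 < x2 < x4, which forces x4 < x4 — impossible.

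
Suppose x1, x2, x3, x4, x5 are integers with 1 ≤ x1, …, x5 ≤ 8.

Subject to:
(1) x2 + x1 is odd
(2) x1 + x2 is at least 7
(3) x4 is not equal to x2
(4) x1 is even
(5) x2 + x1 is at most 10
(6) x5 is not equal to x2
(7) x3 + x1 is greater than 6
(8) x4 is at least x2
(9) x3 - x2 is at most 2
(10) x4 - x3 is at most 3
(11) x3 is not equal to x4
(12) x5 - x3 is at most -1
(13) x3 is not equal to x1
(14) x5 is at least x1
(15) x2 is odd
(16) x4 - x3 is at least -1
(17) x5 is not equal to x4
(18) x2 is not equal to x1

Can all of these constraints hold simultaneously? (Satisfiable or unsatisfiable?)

Satisfiable

Setting (x1, x2, x3, x4, x5) = (2, 7, 7, 8, 5) satisfies everything: constraint 2: x1 + x2 = 9; constraint 5: x2 + x1 = 9, and the others follow.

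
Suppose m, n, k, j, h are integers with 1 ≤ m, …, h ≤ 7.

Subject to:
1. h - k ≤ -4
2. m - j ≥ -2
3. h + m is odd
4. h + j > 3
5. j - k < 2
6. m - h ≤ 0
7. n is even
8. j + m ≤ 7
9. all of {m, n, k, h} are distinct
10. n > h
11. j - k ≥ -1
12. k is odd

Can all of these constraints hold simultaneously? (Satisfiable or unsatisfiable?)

Constraints 1, 2, 6, and 11 give m − j ≥ -2, j − k ≥ -1, k − h ≥ 4, h − m ≥ 0.
Adding all 4 inequalities: the left sides telescope to 0, and the right sides sum to (-2) + (-1) + 4 + 0 = 1. So 0 ≥ 1, which is false.

Unsatisfiable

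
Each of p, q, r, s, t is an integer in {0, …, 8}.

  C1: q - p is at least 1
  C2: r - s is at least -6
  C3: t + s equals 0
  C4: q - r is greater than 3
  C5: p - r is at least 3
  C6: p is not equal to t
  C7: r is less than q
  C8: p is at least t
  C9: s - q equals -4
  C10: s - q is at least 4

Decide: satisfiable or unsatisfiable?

Unsatisfiable

Constraints 1, 2, 5, and 10 give r − s ≥ -6, s − q ≥ 4, q − p ≥ 1, p − r ≥ 3.
Adding all 4 inequalities: the left sides telescope to 0, and the right sides sum to (-6) + 4 + 1 + 3 = 2. So 0 ≥ 2, which is false.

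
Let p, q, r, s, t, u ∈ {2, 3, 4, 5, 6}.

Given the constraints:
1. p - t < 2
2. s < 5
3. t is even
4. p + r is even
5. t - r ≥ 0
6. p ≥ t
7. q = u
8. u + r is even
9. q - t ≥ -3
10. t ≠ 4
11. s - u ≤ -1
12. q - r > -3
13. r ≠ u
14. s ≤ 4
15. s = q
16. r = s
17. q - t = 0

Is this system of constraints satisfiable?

Unsatisfiable

From constraints 7, 15, and 16, r = s = q = u, so r = u. But constraint 13 says r ≠ u. Contradiction.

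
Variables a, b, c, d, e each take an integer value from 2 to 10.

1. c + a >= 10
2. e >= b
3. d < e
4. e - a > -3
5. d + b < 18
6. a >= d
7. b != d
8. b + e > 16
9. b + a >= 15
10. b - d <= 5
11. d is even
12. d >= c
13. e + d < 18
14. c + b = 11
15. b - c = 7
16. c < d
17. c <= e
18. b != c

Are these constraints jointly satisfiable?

Try a = 9, b = 9, c = 2, d = 6, e = 9.
Check constraint 1: c + a = 11; constraint 4: e - a = 0. The remaining constraints are straightforward to verify.

Satisfiable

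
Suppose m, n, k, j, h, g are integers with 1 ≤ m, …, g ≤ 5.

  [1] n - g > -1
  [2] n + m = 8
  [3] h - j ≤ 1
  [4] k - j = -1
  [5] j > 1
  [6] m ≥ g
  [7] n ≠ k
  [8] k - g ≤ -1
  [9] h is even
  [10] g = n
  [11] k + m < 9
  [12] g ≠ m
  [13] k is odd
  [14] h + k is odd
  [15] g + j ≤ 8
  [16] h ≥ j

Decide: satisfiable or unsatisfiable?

Take m = 5, n = 3, k = 1, j = 2, h = 2, g = 3. Then constraint 1: n - g = 0; constraint 2: n + m = 8; constraint 3: h - j = 0, and every other listed constraint is also met.

Satisfiable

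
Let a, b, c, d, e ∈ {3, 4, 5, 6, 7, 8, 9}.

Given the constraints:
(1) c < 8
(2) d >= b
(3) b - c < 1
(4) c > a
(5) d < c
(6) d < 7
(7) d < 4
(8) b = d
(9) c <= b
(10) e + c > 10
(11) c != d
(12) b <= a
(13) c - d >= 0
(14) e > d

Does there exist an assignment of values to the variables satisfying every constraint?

Constraints 4, 9, and 12 give c ≤ b, b ≤ a, a < c. Chaining: c ≤ b ≤ a < c, which forces c < c — impossible.

Unsatisfiable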